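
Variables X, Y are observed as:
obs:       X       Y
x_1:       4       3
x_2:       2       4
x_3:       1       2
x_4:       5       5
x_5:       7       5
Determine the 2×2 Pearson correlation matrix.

Step 1 — column means:
  mean(X) = (4 + 2 + 1 + 5 + 7) / 5 = 19/5 = 3.8
  mean(Y) = (3 + 4 + 2 + 5 + 5) / 5 = 19/5 = 3.8

Step 2 — sample variances and covariances s[i,j] = (1/(n-1)) · Σ_k (x_{k,i} - mean_i) · (x_{k,j} - mean_j), with n-1 = 4:
  s[X,X] = ((0.2)·(0.2) + (-1.8)·(-1.8) + (-2.8)·(-2.8) + (1.2)·(1.2) + (3.2)·(3.2)) / 4 = 22.8/4 = 5.7
  s[X,Y] = ((0.2)·(-0.8) + (-1.8)·(0.2) + (-2.8)·(-1.8) + (1.2)·(1.2) + (3.2)·(1.2)) / 4 = 9.8/4 = 2.45
  s[Y,Y] = ((-0.8)·(-0.8) + (0.2)·(0.2) + (-1.8)·(-1.8) + (1.2)·(1.2) + (1.2)·(1.2)) / 4 = 6.8/4 = 1.7
  Sample standard deviations s_i = √(s[i,i]):
  s(X) = √(5.7) = 2.3875
  s(Y) = √(1.7) = 1.3038

Step 3 — r_{ij} = s_{ij} / (s_i · s_j):
  r[X,X] = 1 (diagonal).
  r[X,Y] = 2.45 / (2.3875 · 1.3038) = 2.45 / 3.1129 = 0.7871
  r[Y,Y] = 1 (diagonal).

R is symmetric with unit diagonal. Assembling:

R = [[1, 0.7871],
 [0.7871, 1]]


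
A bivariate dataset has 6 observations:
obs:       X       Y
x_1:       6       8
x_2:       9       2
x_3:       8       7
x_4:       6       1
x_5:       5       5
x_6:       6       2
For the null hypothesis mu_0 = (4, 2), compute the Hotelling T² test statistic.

Step 1 — sample mean vector:
  mean(X) = (6 + 9 + 8 + 6 + 5 + 6) / 6 = 40/6 = 6.6667
  mean(Y) = (8 + 2 + 7 + 1 + 5 + 2) / 6 = 25/6 = 4.1667
  x̄ = (6.6667, 4.1667),  deviation x̄ - mu_0 = (6.6667, 4.1667) - (4, 2) = (2.6667, 2.1667).

Step 2 — sample covariance matrix, S[i,j] = (1/(n-1)) · Σ_k (x_{k,i} - mean_i) · (x_{k,j} - mean_j), divisor n-1 = 5:
  S[X,X] = ((-0.6667)·(-0.6667) + (2.3333)·(2.3333) + (1.3333)·(1.3333) + (-0.6667)·(-0.6667) + (-1.6667)·(-1.6667) + (-0.6667)·(-0.6667)) / 5 = 11.3333/5 = 2.2667
  S[X,Y] = ((-0.6667)·(3.8333) + (2.3333)·(-2.1667) + (1.3333)·(2.8333) + (-0.6667)·(-3.1667) + (-1.6667)·(0.8333) + (-0.6667)·(-2.1667)) / 5 = -1.6667/5 = -0.3333
  S[Y,Y] = ((3.8333)·(3.8333) + (-2.1667)·(-2.1667) + (2.8333)·(2.8333) + (-3.1667)·(-3.1667) + (0.8333)·(0.8333) + (-2.1667)·(-2.1667)) / 5 = 42.8333/5 = 8.5667
  S = [[2.2667, -0.3333],
 [-0.3333, 8.5667]].

Step 3 — invert S. det(S) = 2.2667·8.5667 - (-0.3333)² = 19.3067.
  S^{-1} = (1/det) · [[d, -b], [-b, a]] = [[0.4437, 0.0173],
 [0.0173, 0.1174]].

Step 4 — quadratic form (x̄ - mu_0)^T · S^{-1} · (x̄ - mu_0):
  S^{-1} · (x̄ - mu_0) = (1.2206, 0.3004),
  (x̄ - mu_0)^T · [...] = (2.6667)·(1.2206) + (2.1667)·(0.3004) = 3.906.

Step 5 — scale by n: T² = 6 · 3.906 = 23.4358.

T² ≈ 23.4358


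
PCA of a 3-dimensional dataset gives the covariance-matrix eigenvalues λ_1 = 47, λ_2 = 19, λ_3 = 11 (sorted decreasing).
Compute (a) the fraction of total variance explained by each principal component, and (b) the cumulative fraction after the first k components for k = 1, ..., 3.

Step 1 — total variance = trace(Sigma) = Σ λ_i = 47 + 19 + 11 = 77.

Step 2 — fraction explained by component i = λ_i / Σ λ:
  PC1: 47/77 = 0.6104
  PC2: 19/77 = 0.2468
  PC3: 11/77 = 0.1429

Step 3 — cumulative fraction after k components = (λ_1 + ... + λ_k) / Σ λ:
  k = 1: 47/77 = 0.6104
  k = 2: (47 + 19)/77 = 66/77 = 0.8571
  k = 3: (47 + 19 + 11)/77 = 77/77 = 1

Summary (fraction, with percent):

explained: PC1 0.6104 (61.04%), PC2 0.2468 (24.68%), PC3 0.1429 (14.29%);  cumulative: 0.6104, 0.8571, 1


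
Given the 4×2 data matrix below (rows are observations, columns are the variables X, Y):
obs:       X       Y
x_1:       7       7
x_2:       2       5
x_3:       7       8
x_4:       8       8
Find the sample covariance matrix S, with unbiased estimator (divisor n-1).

Step 1 — column means:
  mean(X) = (7 + 2 + 7 + 8) / 4 = 24/4 = 6
  mean(Y) = (7 + 5 + 8 + 8) / 4 = 28/4 = 7

Step 2 — sample covariance S[i,j] = (1/(n-1)) · Σ_k (x_{k,i} - mean_i) · (x_{k,j} - mean_j), with n-1 = 3.
  S[X,X] = ((1)·(1) + (-4)·(-4) + (1)·(1) + (2)·(2)) / 3 = 22/3 = 7.3333
  S[X,Y] = ((1)·(0) + (-4)·(-2) + (1)·(1) + (2)·(1)) / 3 = 11/3 = 3.6667
  S[Y,Y] = ((0)·(0) + (-2)·(-2) + (1)·(1) + (1)·(1)) / 3 = 6/3 = 2

S is symmetric (S[j,i] = S[i,j]). Assembling:

S = [[7.3333, 3.6667],
 [3.6667, 2]]


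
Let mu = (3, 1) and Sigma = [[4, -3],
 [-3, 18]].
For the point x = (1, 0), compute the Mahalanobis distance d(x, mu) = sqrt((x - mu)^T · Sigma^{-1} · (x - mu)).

Step 1 — centre the observation: (x - mu) = (-2, -1).

Step 2 — invert Sigma. det(Sigma) = 4·18 - (-3)² = 63.
  Sigma^{-1} = (1/det) · [[d, -b], [-b, a]] = [[0.2857, 0.0476],
 [0.0476, 0.0635]].

Step 3 — form the quadratic (x - mu)^T · Sigma^{-1} · (x - mu):
  Sigma^{-1} · (x - mu) = (-0.619, -0.1587).
  (x - mu)^T · [Sigma^{-1} · (x - mu)] = (-2)·(-0.619) + (-1)·(-0.1587) = 1.3968.

Step 4 — take square root: d = √(1.3968) ≈ 1.1819.

d(x, mu) = √(1.3968) ≈ 1.1819


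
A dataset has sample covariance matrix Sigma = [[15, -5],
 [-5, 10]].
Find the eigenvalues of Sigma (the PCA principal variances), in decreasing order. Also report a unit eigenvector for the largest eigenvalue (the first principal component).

Step 1 — characteristic polynomial of 2×2 Sigma:
  det(Sigma - λI) = λ² - trace · λ + det = 0.
  trace = 15 + 10 = 25, det = 15·10 - (-5)² = 125.
Step 2 — discriminant:
  Δ = trace² - 4·det = 625 - 500 = 125.
Step 3 — eigenvalues:
  λ = (trace ± √Δ)/2 = (25 ± 11.1803)/2,
  λ_1 = 18.0902,  λ_2 = 6.9098.

Step 4 — unit eigenvector for λ_1: solve (Sigma - λ_1 I)v = 0. First row:
  (15 - 18.0902)·v_x + (-5)·v_y = 0, i.e. (-3.0902)·v_x + (-5)·v_y = 0,
  so v ∝ (b, λ_1 - a) = (-5, 3.0902); multiply by -1 so the first entry is positive: u = (5, -3.0902).
  ||u|| = √((5)² + (-3.0902)²) = √(34.5492) ≈ 5.8779,
  v_1 = u/||u|| ≈ (0.8507, -0.5257) (||v_1|| = 1).

λ_1 = 18.0902,  λ_2 = 6.9098;  v_1 ≈ (0.8507, -0.5257)


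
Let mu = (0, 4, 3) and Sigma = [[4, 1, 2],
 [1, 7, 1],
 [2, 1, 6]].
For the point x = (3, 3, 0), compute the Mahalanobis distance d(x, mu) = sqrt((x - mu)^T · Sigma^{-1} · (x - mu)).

Step 1 — centre the observation: (x - mu) = (3, -1, -3).

Step 2 — invert Sigma (cofactor / det for 3×3, or solve directly):
  Sigma^{-1} = [[0.306, -0.0299, -0.097],
 [-0.0299, 0.1493, -0.0149],
 [-0.097, -0.0149, 0.2015]].

Step 3 — form the quadratic (x - mu)^T · Sigma^{-1} · (x - mu):
  Sigma^{-1} · (x - mu) = (1.2388, -0.194, -0.8806).
  (x - mu)^T · [Sigma^{-1} · (x - mu)] = (3)·(1.2388) + (-1)·(-0.194) + (-3)·(-0.8806) = 6.5522.

Step 4 — take square root: d = √(6.5522) ≈ 2.5597.

d(x, mu) = √(6.5522) ≈ 2.5597


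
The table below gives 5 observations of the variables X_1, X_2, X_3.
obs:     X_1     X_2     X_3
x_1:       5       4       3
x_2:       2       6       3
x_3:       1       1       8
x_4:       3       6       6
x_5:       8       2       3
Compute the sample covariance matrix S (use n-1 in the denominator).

Step 1 — column means:
  mean(X_1) = (5 + 2 + 1 + 3 + 8) / 5 = 19/5 = 3.8
  mean(X_2) = (4 + 6 + 1 + 6 + 2) / 5 = 19/5 = 3.8
  mean(X_3) = (3 + 3 + 8 + 6 + 3) / 5 = 23/5 = 4.6

Step 2 — sample covariance S[i,j] = (1/(n-1)) · Σ_k (x_{k,i} - mean_i) · (x_{k,j} - mean_j), with n-1 = 4.
  S[X_1,X_1] = ((1.2)·(1.2) + (-1.8)·(-1.8) + (-2.8)·(-2.8) + (-0.8)·(-0.8) + (4.2)·(4.2)) / 4 = 30.8/4 = 7.7
  S[X_1,X_2] = ((1.2)·(0.2) + (-1.8)·(2.2) + (-2.8)·(-2.8) + (-0.8)·(2.2) + (4.2)·(-1.8)) / 4 = -5.2/4 = -1.3
  S[X_1,X_3] = ((1.2)·(-1.6) + (-1.8)·(-1.6) + (-2.8)·(3.4) + (-0.8)·(1.4) + (4.2)·(-1.6)) / 4 = -16.4/4 = -4.1
  S[X_2,X_2] = ((0.2)·(0.2) + (2.2)·(2.2) + (-2.8)·(-2.8) + (2.2)·(2.2) + (-1.8)·(-1.8)) / 4 = 20.8/4 = 5.2
  S[X_2,X_3] = ((0.2)·(-1.6) + (2.2)·(-1.6) + (-2.8)·(3.4) + (2.2)·(1.4) + (-1.8)·(-1.6)) / 4 = -7.4/4 = -1.85
  S[X_3,X_3] = ((-1.6)·(-1.6) + (-1.6)·(-1.6) + (3.4)·(3.4) + (1.4)·(1.4) + (-1.6)·(-1.6)) / 4 = 21.2/4 = 5.3

S is symmetric (S[j,i] = S[i,j]). Assembling:

S = [[7.7, -1.3, -4.1],
 [-1.3, 5.2, -1.85],
 [-4.1, -1.85, 5.3]]


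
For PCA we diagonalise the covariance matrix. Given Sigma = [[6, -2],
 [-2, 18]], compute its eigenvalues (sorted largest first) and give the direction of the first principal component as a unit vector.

Step 1 — characteristic polynomial of 2×2 Sigma:
  det(Sigma - λI) = λ² - trace · λ + det = 0.
  trace = 6 + 18 = 24, det = 6·18 - (-2)² = 104.
Step 2 — discriminant:
  Δ = trace² - 4·det = 576 - 416 = 160.
Step 3 — eigenvalues:
  λ = (trace ± √Δ)/2 = (24 ± 12.6491)/2,
  λ_1 = 18.3246,  λ_2 = 5.6754.

Step 4 — unit eigenvector for λ_1: solve (Sigma - λ_1 I)v = 0. First row:
  (6 - 18.3246)·v_x + (-2)·v_y = 0, i.e. (-12.3246)·v_x + (-2)·v_y = 0,
  so v ∝ (b, λ_1 - a) = (-2, 12.3246); multiply by -1 so the first entry is positive: u = (2, -12.3246).
  ||u|| = √((2)² + (-12.3246)²) = √(155.8947) ≈ 12.4858,
  v_1 = u/||u|| ≈ (0.1602, -0.9871) (||v_1|| = 1).

λ_1 = 18.3246,  λ_2 = 5.6754;  v_1 ≈ (0.1602, -0.9871)


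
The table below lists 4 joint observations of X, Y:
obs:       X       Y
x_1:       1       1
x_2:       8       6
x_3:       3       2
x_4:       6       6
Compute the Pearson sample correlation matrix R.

Step 1 — column means:
  mean(X) = (1 + 8 + 3 + 6) / 4 = 18/4 = 4.5
  mean(Y) = (1 + 6 + 2 + 6) / 4 = 15/4 = 3.75

Step 2 — sample variances and covariances s[i,j] = (1/(n-1)) · Σ_k (x_{k,i} - mean_i) · (x_{k,j} - mean_j), with n-1 = 3:
  s[X,X] = ((-3.5)·(-3.5) + (3.5)·(3.5) + (-1.5)·(-1.5) + (1.5)·(1.5)) / 3 = 29/3 = 9.6667
  s[X,Y] = ((-3.5)·(-2.75) + (3.5)·(2.25) + (-1.5)·(-1.75) + (1.5)·(2.25)) / 3 = 23.5/3 = 7.8333
  s[Y,Y] = ((-2.75)·(-2.75) + (2.25)·(2.25) + (-1.75)·(-1.75) + (2.25)·(2.25)) / 3 = 20.75/3 = 6.9167
  Sample standard deviations s_i = √(s[i,i]):
  s(X) = √(9.6667) = 3.1091
  s(Y) = √(6.9167) = 2.63

Step 3 — r_{ij} = s_{ij} / (s_i · s_j):
  r[X,X] = 1 (diagonal).
  r[X,Y] = 7.8333 / (3.1091 · 2.63) = 7.8333 / 8.1769 = 0.958
  r[Y,Y] = 1 (diagonal).

R is symmetric with unit diagonal. Assembling:

R = [[1, 0.958],
 [0.958, 1]]


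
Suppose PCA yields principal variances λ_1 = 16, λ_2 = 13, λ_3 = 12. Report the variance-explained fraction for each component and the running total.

Step 1 — total variance = trace(Sigma) = Σ λ_i = 16 + 13 + 12 = 41.

Step 2 — fraction explained by component i = λ_i / Σ λ:
  PC1: 16/41 = 0.3902
  PC2: 13/41 = 0.3171
  PC3: 12/41 = 0.2927

Step 3 — cumulative fraction after k components = (λ_1 + ... + λ_k) / Σ λ:
  k = 1: 16/41 = 0.3902
  k = 2: (16 + 13)/41 = 29/41 = 0.7073
  k = 3: (16 + 13 + 12)/41 = 41/41 = 1

Summary (fraction, with percent):

explained: PC1 0.3902 (39.02%), PC2 0.3171 (31.71%), PC3 0.2927 (29.27%);  cumulative: 0.3902, 0.7073, 1


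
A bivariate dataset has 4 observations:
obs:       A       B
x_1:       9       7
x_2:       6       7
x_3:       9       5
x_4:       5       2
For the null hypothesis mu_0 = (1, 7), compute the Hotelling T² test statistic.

Step 1 — sample mean vector:
  mean(A) = (9 + 6 + 9 + 5) / 4 = 29/4 = 7.25
  mean(B) = (7 + 7 + 5 + 2) / 4 = 21/4 = 5.25
  x̄ = (7.25, 5.25),  deviation x̄ - mu_0 = (7.25, 5.25) - (1, 7) = (6.25, -1.75).

Step 2 — sample covariance matrix, S[i,j] = (1/(n-1)) · Σ_k (x_{k,i} - mean_i) · (x_{k,j} - mean_j), divisor n-1 = 3:
  S[A,A] = ((1.75)·(1.75) + (-1.25)·(-1.25) + (1.75)·(1.75) + (-2.25)·(-2.25)) / 3 = 12.75/3 = 4.25
  S[A,B] = ((1.75)·(1.75) + (-1.25)·(1.75) + (1.75)·(-0.25) + (-2.25)·(-3.25)) / 3 = 7.75/3 = 2.5833
  S[B,B] = ((1.75)·(1.75) + (1.75)·(1.75) + (-0.25)·(-0.25) + (-3.25)·(-3.25)) / 3 = 16.75/3 = 5.5833
  S = [[4.25, 2.5833],
 [2.5833, 5.5833]].

Step 3 — invert S. det(S) = 4.25·5.5833 - (2.5833)² = 17.0556.
  S^{-1} = (1/det) · [[d, -b], [-b, a]] = [[0.3274, -0.1515],
 [-0.1515, 0.2492]].

Step 4 — quadratic form (x̄ - mu_0)^T · S^{-1} · (x̄ - mu_0):
  S^{-1} · (x̄ - mu_0) = (2.3111, -1.3827),
  (x̄ - mu_0)^T · [...] = (6.25)·(2.3111) + (-1.75)·(-1.3827) = 16.864.

Step 5 — scale by n: T² = 4 · 16.864 = 67.456.

T² ≈ 67.456


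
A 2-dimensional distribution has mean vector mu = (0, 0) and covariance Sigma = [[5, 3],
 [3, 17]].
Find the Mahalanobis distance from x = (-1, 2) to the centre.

Step 1 — centre the observation: (x - mu) = (-1, 2).

Step 2 — invert Sigma. det(Sigma) = 5·17 - (3)² = 76.
  Sigma^{-1} = (1/det) · [[d, -b], [-b, a]] = [[0.2237, -0.0395],
 [-0.0395, 0.0658]].

Step 3 — form the quadratic (x - mu)^T · Sigma^{-1} · (x - mu):
  Sigma^{-1} · (x - mu) = (-0.3026, 0.1711).
  (x - mu)^T · [Sigma^{-1} · (x - mu)] = (-1)·(-0.3026) + (2)·(0.1711) = 0.6447.

Step 4 — take square root: d = √(0.6447) ≈ 0.803.

d(x, mu) = √(0.6447) ≈ 0.803


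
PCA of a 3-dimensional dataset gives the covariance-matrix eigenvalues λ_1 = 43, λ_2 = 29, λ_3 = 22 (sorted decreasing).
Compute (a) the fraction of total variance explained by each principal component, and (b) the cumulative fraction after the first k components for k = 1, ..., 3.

Step 1 — total variance = trace(Sigma) = Σ λ_i = 43 + 29 + 22 = 94.

Step 2 — fraction explained by component i = λ_i / Σ λ:
  PC1: 43/94 = 0.4574
  PC2: 29/94 = 0.3085
  PC3: 22/94 = 0.234

Step 3 — cumulative fraction after k components = (λ_1 + ... + λ_k) / Σ λ:
  k = 1: 43/94 = 0.4574
  k = 2: (43 + 29)/94 = 72/94 = 0.766
  k = 3: (43 + 29 + 22)/94 = 94/94 = 1

Summary (fraction, with percent):

explained: PC1 0.4574 (45.74%), PC2 0.3085 (30.85%), PC3 0.234 (23.4%);  cumulative: 0.4574, 0.766, 1


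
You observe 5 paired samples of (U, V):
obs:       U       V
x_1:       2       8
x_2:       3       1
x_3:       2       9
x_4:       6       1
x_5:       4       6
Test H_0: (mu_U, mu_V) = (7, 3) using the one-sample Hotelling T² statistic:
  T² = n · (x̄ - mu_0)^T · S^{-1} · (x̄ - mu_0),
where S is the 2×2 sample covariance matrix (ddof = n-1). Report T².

Step 1 — sample mean vector:
  mean(U) = (2 + 3 + 2 + 6 + 4) / 5 = 17/5 = 3.4
  mean(V) = (8 + 1 + 9 + 1 + 6) / 5 = 25/5 = 5
  x̄ = (3.4, 5),  deviation x̄ - mu_0 = (3.4, 5) - (7, 3) = (-3.6, 2).

Step 2 — sample covariance matrix, S[i,j] = (1/(n-1)) · Σ_k (x_{k,i} - mean_i) · (x_{k,j} - mean_j), divisor n-1 = 4:
  S[U,U] = ((-1.4)·(-1.4) + (-0.4)·(-0.4) + (-1.4)·(-1.4) + (2.6)·(2.6) + (0.6)·(0.6)) / 4 = 11.2/4 = 2.8
  S[U,V] = ((-1.4)·(3) + (-0.4)·(-4) + (-1.4)·(4) + (2.6)·(-4) + (0.6)·(1)) / 4 = -18/4 = -4.5
  S[V,V] = ((3)·(3) + (-4)·(-4) + (4)·(4) + (-4)·(-4) + (1)·(1)) / 4 = 58/4 = 14.5
  S = [[2.8, -4.5],
 [-4.5, 14.5]].

Step 3 — invert S. det(S) = 2.8·14.5 - (-4.5)² = 20.35.
  S^{-1} = (1/det) · [[d, -b], [-b, a]] = [[0.7125, 0.2211],
 [0.2211, 0.1376]].

Step 4 — quadratic form (x̄ - mu_0)^T · S^{-1} · (x̄ - mu_0):
  S^{-1} · (x̄ - mu_0) = (-2.1229, -0.5209),
  (x̄ - mu_0)^T · [...] = (-3.6)·(-2.1229) + (2)·(-0.5209) = 6.6005.

Step 5 — scale by n: T² = 5 · 6.6005 = 33.0025.

T² ≈ 33.0025


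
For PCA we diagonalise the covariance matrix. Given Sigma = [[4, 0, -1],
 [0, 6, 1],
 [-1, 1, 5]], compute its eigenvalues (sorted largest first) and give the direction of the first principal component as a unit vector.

Step 1 — characteristic polynomial p(λ) = det(λI - Sigma) = λ³ - tr·λ² + c_1·λ - det, where tr = trace, c_1 = sum of the principal 2×2 minors, det = det(Sigma):
  tr = 4 + 6 + 5 = 15,
  c_1 = (4·6 - (0)²) + (4·5 - (-1)²) + (6·5 - (1)²) = 24 + 19 + 29 = 72,
  det = 4·(6·5 - (1)²) - (0)·((0)·5 - (1)·(-1)) + (-1)·((0)·(1) - 6·(-1)) = 4·(29) - (0)·(1) + (-1)·(6) = 110.
  So p(λ) = λ³ - 15λ² + 72λ - 110.
Step 2 — look for an integer root (rational root theorem: any rational root is an integer divisor of 110). Testing λ = 5:
  p(5) = 125 - 375 + 360 - 110 = 0  ✓
  Dividing out (λ - 5): p(λ) = (λ - 5)(λ² - 10λ + 22).
Step 3 — remaining eigenvalues from the quadratic λ² - 10λ + 22 = 0:
  Δ = 10² - 4·22 = 100 - 88 = 12,  λ = (10 ± √12)/2 = (10 ± 3.4641)/2 ≈ 6.7321 or 3.2679.
  Sorted: λ_1 = 6.7321,  λ_2 = 5,  λ_3 = 3.2679  (check: sum = 15 = tr ✓).

Step 4 — unit eigenvector for λ_1 ≈ 6.7321: v spans the null space of (Sigma - λ_1 I), whose rows are
  r_1 = (-2.7321, 0, -1),  r_2 = (0, -0.7321, 1),  r_3 = (-1, 1, -1.7321).
  v is orthogonal to every row, so take v ∝ r_1 × r_2 = ((0)·(1) - (-1)·(-0.7321), (-1)·(0) - (-2.7321)·(1), (-2.7321)·(-0.7321) - (0)·(0)) ≈ (-0.7321, 2.7321, 2).
  Rescale (multiply by -1 so the first nonzero entry is positive): u = (0.7321, -2.7321, -2).
  ||u|| = √((0.7321)² + (-2.7321)² + (-2)²) = √(12) ≈ 3.4641,  v_1 = u/||u|| ≈ (0.2113, -0.7887, -0.5774) (||v_1|| = 1).

λ_1 = 6.7321,  λ_2 = 5,  λ_3 = 3.2679;  v_1 ≈ (0.2113, -0.7887, -0.5774)


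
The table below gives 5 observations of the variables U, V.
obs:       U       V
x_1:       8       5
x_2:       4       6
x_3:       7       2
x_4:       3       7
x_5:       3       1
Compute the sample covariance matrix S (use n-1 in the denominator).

Step 1 — column means:
  mean(U) = (8 + 4 + 7 + 3 + 3) / 5 = 25/5 = 5
  mean(V) = (5 + 6 + 2 + 7 + 1) / 5 = 21/5 = 4.2

Step 2 — sample covariance S[i,j] = (1/(n-1)) · Σ_k (x_{k,i} - mean_i) · (x_{k,j} - mean_j), with n-1 = 4.
  S[U,U] = ((3)·(3) + (-1)·(-1) + (2)·(2) + (-2)·(-2) + (-2)·(-2)) / 4 = 22/4 = 5.5
  S[U,V] = ((3)·(0.8) + (-1)·(1.8) + (2)·(-2.2) + (-2)·(2.8) + (-2)·(-3.2)) / 4 = -3/4 = -0.75
  S[V,V] = ((0.8)·(0.8) + (1.8)·(1.8) + (-2.2)·(-2.2) + (2.8)·(2.8) + (-3.2)·(-3.2)) / 4 = 26.8/4 = 6.7

S is symmetric (S[j,i] = S[i,j]). Assembling:

S = [[5.5, -0.75],
 [-0.75, 6.7]]


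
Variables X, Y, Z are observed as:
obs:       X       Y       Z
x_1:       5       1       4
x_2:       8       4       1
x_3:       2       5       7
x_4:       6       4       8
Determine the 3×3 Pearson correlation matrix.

Step 1 — column means:
  mean(X) = (5 + 8 + 2 + 6) / 4 = 21/4 = 5.25
  mean(Y) = (1 + 4 + 5 + 4) / 4 = 14/4 = 3.5
  mean(Z) = (4 + 1 + 7 + 8) / 4 = 20/4 = 5

Step 2 — sample variances and covariances s[i,j] = (1/(n-1)) · Σ_k (x_{k,i} - mean_i) · (x_{k,j} - mean_j), with n-1 = 3:
  s[X,X] = ((-0.25)·(-0.25) + (2.75)·(2.75) + (-3.25)·(-3.25) + (0.75)·(0.75)) / 3 = 18.75/3 = 6.25
  s[X,Y] = ((-0.25)·(-2.5) + (2.75)·(0.5) + (-3.25)·(1.5) + (0.75)·(0.5)) / 3 = -2.5/3 = -0.8333
  s[X,Z] = ((-0.25)·(-1) + (2.75)·(-4) + (-3.25)·(2) + (0.75)·(3)) / 3 = -15/3 = -5
  s[Y,Y] = ((-2.5)·(-2.5) + (0.5)·(0.5) + (1.5)·(1.5) + (0.5)·(0.5)) / 3 = 9/3 = 3
  s[Y,Z] = ((-2.5)·(-1) + (0.5)·(-4) + (1.5)·(2) + (0.5)·(3)) / 3 = 5/3 = 1.6667
  s[Z,Z] = ((-1)·(-1) + (-4)·(-4) + (2)·(2) + (3)·(3)) / 3 = 30/3 = 10
  Sample standard deviations s_i = √(s[i,i]):
  s(X) = √(6.25) = 2.5
  s(Y) = √(3) = 1.7321
  s(Z) = √(10) = 3.1623

Step 3 — r_{ij} = s_{ij} / (s_i · s_j):
  r[X,X] = 1 (diagonal).
  r[X,Y] = -0.8333 / (2.5 · 1.7321) = -0.8333 / 4.3301 = -0.1925
  r[X,Z] = -5 / (2.5 · 3.1623) = -5 / 7.9057 = -0.6325
  r[Y,Y] = 1 (diagonal).
  r[Y,Z] = 1.6667 / (1.7321 · 3.1623) = 1.6667 / 5.4772 = 0.3043
  r[Z,Z] = 1 (diagonal).

R is symmetric with unit diagonal. Assembling:

R = [[1, -0.1925, -0.6325],
 [-0.1925, 1, 0.3043],
 [-0.6325, 0.3043, 1]]


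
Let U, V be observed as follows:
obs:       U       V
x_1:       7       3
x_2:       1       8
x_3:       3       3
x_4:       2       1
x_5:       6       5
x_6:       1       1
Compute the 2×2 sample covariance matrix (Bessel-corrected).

Step 1 — column means:
  mean(U) = (7 + 1 + 3 + 2 + 6 + 1) / 6 = 20/6 = 3.3333
  mean(V) = (3 + 8 + 3 + 1 + 5 + 1) / 6 = 21/6 = 3.5

Step 2 — sample covariance S[i,j] = (1/(n-1)) · Σ_k (x_{k,i} - mean_i) · (x_{k,j} - mean_j), with n-1 = 5.
  S[U,U] = ((3.6667)·(3.6667) + (-2.3333)·(-2.3333) + (-0.3333)·(-0.3333) + (-1.3333)·(-1.3333) + (2.6667)·(2.6667) + (-2.3333)·(-2.3333)) / 5 = 33.3333/5 = 6.6667
  S[U,V] = ((3.6667)·(-0.5) + (-2.3333)·(4.5) + (-0.3333)·(-0.5) + (-1.3333)·(-2.5) + (2.6667)·(1.5) + (-2.3333)·(-2.5)) / 5 = 1/5 = 0.2
  S[V,V] = ((-0.5)·(-0.5) + (4.5)·(4.5) + (-0.5)·(-0.5) + (-2.5)·(-2.5) + (1.5)·(1.5) + (-2.5)·(-2.5)) / 5 = 35.5/5 = 7.1

S is symmetric (S[j,i] = S[i,j]). Assembling:

S = [[6.6667, 0.2],
 [0.2, 7.1]]


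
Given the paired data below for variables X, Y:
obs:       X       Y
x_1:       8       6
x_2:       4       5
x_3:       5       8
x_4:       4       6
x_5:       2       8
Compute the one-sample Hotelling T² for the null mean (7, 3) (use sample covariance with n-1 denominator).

Step 1 — sample mean vector:
  mean(X) = (8 + 4 + 5 + 4 + 2) / 5 = 23/5 = 4.6
  mean(Y) = (6 + 5 + 8 + 6 + 8) / 5 = 33/5 = 6.6
  x̄ = (4.6, 6.6),  deviation x̄ - mu_0 = (4.6, 6.6) - (7, 3) = (-2.4, 3.6).

Step 2 — sample covariance matrix, S[i,j] = (1/(n-1)) · Σ_k (x_{k,i} - mean_i) · (x_{k,j} - mean_j), divisor n-1 = 4:
  S[X,X] = ((3.4)·(3.4) + (-0.6)·(-0.6) + (0.4)·(0.4) + (-0.6)·(-0.6) + (-2.6)·(-2.6)) / 4 = 19.2/4 = 4.8
  S[X,Y] = ((3.4)·(-0.6) + (-0.6)·(-1.6) + (0.4)·(1.4) + (-0.6)·(-0.6) + (-2.6)·(1.4)) / 4 = -3.8/4 = -0.95
  S[Y,Y] = ((-0.6)·(-0.6) + (-1.6)·(-1.6) + (1.4)·(1.4) + (-0.6)·(-0.6) + (1.4)·(1.4)) / 4 = 7.2/4 = 1.8
  S = [[4.8, -0.95],
 [-0.95, 1.8]].

Step 3 — invert S. det(S) = 4.8·1.8 - (-0.95)² = 7.7375.
  S^{-1} = (1/det) · [[d, -b], [-b, a]] = [[0.2326, 0.1228],
 [0.1228, 0.6204]].

Step 4 — quadratic form (x̄ - mu_0)^T · S^{-1} · (x̄ - mu_0):
  S^{-1} · (x̄ - mu_0) = (-0.1163, 1.9386),
  (x̄ - mu_0)^T · [...] = (-2.4)·(-0.1163) + (3.6)·(1.9386) = 7.2582.

Step 5 — scale by n: T² = 5 · 7.2582 = 36.2908.

T² ≈ 36.2908


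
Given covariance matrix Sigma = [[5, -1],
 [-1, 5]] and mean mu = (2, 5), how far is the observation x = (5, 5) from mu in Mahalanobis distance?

Step 1 — centre the observation: (x - mu) = (3, 0).

Step 2 — invert Sigma. det(Sigma) = 5·5 - (-1)² = 24.
  Sigma^{-1} = (1/det) · [[d, -b], [-b, a]] = [[0.2083, 0.0417],
 [0.0417, 0.2083]].

Step 3 — form the quadratic (x - mu)^T · Sigma^{-1} · (x - mu):
  Sigma^{-1} · (x - mu) = (0.625, 0.125).
  (x - mu)^T · [Sigma^{-1} · (x - mu)] = (3)·(0.625) + (0)·(0.125) = 1.875.

Step 4 — take square root: d = √(1.875) ≈ 1.3693.

d(x, mu) = √(1.875) ≈ 1.3693


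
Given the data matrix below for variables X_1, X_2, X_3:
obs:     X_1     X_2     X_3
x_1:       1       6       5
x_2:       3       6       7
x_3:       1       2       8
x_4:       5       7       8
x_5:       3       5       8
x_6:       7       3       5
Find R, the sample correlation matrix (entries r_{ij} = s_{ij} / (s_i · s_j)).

Step 1 — column means:
  mean(X_1) = (1 + 3 + 1 + 5 + 3 + 7) / 6 = 20/6 = 3.3333
  mean(X_2) = (6 + 6 + 2 + 7 + 5 + 3) / 6 = 29/6 = 4.8333
  mean(X_3) = (5 + 7 + 8 + 8 + 8 + 5) / 6 = 41/6 = 6.8333

Step 2 — sample variances and covariances s[i,j] = (1/(n-1)) · Σ_k (x_{k,i} - mean_i) · (x_{k,j} - mean_j), with n-1 = 5:
  s[X_1,X_1] = ((-2.3333)·(-2.3333) + (-0.3333)·(-0.3333) + (-2.3333)·(-2.3333) + (1.6667)·(1.6667) + (-0.3333)·(-0.3333) + (3.6667)·(3.6667)) / 5 = 27.3333/5 = 5.4667
  s[X_1,X_2] = ((-2.3333)·(1.1667) + (-0.3333)·(1.1667) + (-2.3333)·(-2.8333) + (1.6667)·(2.1667) + (-0.3333)·(0.1667) + (3.6667)·(-1.8333)) / 5 = 0.3333/5 = 0.0667
  s[X_1,X_3] = ((-2.3333)·(-1.8333) + (-0.3333)·(0.1667) + (-2.3333)·(1.1667) + (1.6667)·(1.1667) + (-0.3333)·(1.1667) + (3.6667)·(-1.8333)) / 5 = -3.6667/5 = -0.7333
  s[X_2,X_2] = ((1.1667)·(1.1667) + (1.1667)·(1.1667) + (-2.8333)·(-2.8333) + (2.1667)·(2.1667) + (0.1667)·(0.1667) + (-1.8333)·(-1.8333)) / 5 = 18.8333/5 = 3.7667
  s[X_2,X_3] = ((1.1667)·(-1.8333) + (1.1667)·(0.1667) + (-2.8333)·(1.1667) + (2.1667)·(1.1667) + (0.1667)·(1.1667) + (-1.8333)·(-1.8333)) / 5 = 0.8333/5 = 0.1667
  s[X_3,X_3] = ((-1.8333)·(-1.8333) + (0.1667)·(0.1667) + (1.1667)·(1.1667) + (1.1667)·(1.1667) + (1.1667)·(1.1667) + (-1.8333)·(-1.8333)) / 5 = 10.8333/5 = 2.1667
  Sample standard deviations s_i = √(s[i,i]):
  s(X_1) = √(5.4667) = 2.3381
  s(X_2) = √(3.7667) = 1.9408
  s(X_3) = √(2.1667) = 1.472

Step 3 — r_{ij} = s_{ij} / (s_i · s_j):
  r[X_1,X_1] = 1 (diagonal).
  r[X_1,X_2] = 0.0667 / (2.3381 · 1.9408) = 0.0667 / 4.5377 = 0.0147
  r[X_1,X_3] = -0.7333 / (2.3381 · 1.472) = -0.7333 / 3.4416 = -0.2131
  r[X_2,X_2] = 1 (diagonal).
  r[X_2,X_3] = 0.1667 / (1.9408 · 1.472) = 0.1667 / 2.8568 = 0.0583
  r[X_3,X_3] = 1 (diagonal).

R is symmetric with unit diagonal. Assembling:

R = [[1, 0.0147, -0.2131],
 [0.0147, 1, 0.0583],
 [-0.2131, 0.0583, 1]]


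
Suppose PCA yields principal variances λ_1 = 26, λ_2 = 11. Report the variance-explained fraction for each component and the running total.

Step 1 — total variance = trace(Sigma) = Σ λ_i = 26 + 11 = 37.

Step 2 — fraction explained by component i = λ_i / Σ λ:
  PC1: 26/37 = 0.7027
  PC2: 11/37 = 0.2973

Step 3 — cumulative fraction after k components = (λ_1 + ... + λ_k) / Σ λ:
  k = 1: 26/37 = 0.7027
  k = 2: (26 + 11)/37 = 37/37 = 1

Summary (fraction, with percent):

explained: PC1 0.7027 (70.27%), PC2 0.2973 (29.73%);  cumulative: 0.7027, 1


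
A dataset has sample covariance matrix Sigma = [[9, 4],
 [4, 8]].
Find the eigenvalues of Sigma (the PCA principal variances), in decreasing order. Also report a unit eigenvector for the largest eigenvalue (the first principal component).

Step 1 — characteristic polynomial of 2×2 Sigma:
  det(Sigma - λI) = λ² - trace · λ + det = 0.
  trace = 9 + 8 = 17, det = 9·8 - (4)² = 56.
Step 2 — discriminant:
  Δ = trace² - 4·det = 289 - 224 = 65.
Step 3 — eigenvalues:
  λ = (trace ± √Δ)/2 = (17 ± 8.0623)/2,
  λ_1 = 12.5311,  λ_2 = 4.4689.

Step 4 — unit eigenvector for λ_1: solve (Sigma - λ_1 I)v = 0. First row:
  (9 - 12.5311)·v_x + (4)·v_y = 0, i.e. (-3.5311)·v_x + (4)·v_y = 0,
  so v ∝ (b, λ_1 - a) = (4, 3.5311) = u.
  ||u|| = √((4)² + (3.5311)²) = √(28.4689) ≈ 5.3356,
  v_1 = u/||u|| ≈ (0.7497, 0.6618) (||v_1|| = 1).

λ_1 = 12.5311,  λ_2 = 4.4689;  v_1 ≈ (0.7497, 0.6618)


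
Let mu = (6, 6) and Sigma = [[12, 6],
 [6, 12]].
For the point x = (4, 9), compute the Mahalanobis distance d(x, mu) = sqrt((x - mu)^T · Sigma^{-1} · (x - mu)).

Step 1 — centre the observation: (x - mu) = (-2, 3).

Step 2 — invert Sigma. det(Sigma) = 12·12 - (6)² = 108.
  Sigma^{-1} = (1/det) · [[d, -b], [-b, a]] = [[0.1111, -0.0556],
 [-0.0556, 0.1111]].

Step 3 — form the quadratic (x - mu)^T · Sigma^{-1} · (x - mu):
  Sigma^{-1} · (x - mu) = (-0.3889, 0.4444).
  (x - mu)^T · [Sigma^{-1} · (x - mu)] = (-2)·(-0.3889) + (3)·(0.4444) = 2.1111.

Step 4 — take square root: d = √(2.1111) ≈ 1.453.

d(x, mu) = √(2.1111) ≈ 1.453


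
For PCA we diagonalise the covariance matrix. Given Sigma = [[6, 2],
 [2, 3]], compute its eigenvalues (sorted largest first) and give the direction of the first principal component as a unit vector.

Step 1 — characteristic polynomial of 2×2 Sigma:
  det(Sigma - λI) = λ² - trace · λ + det = 0.
  trace = 6 + 3 = 9, det = 6·3 - (2)² = 14.
Step 2 — discriminant:
  Δ = trace² - 4·det = 81 - 56 = 25.
Step 3 — eigenvalues:
  λ = (trace ± √Δ)/2 = (9 ± 5)/2,
  λ_1 = 7,  λ_2 = 2.

Step 4 — unit eigenvector for λ_1: solve (Sigma - λ_1 I)v = 0. First row:
  (6 - 7)·v_x + (2)·v_y = 0, i.e. (-1)·v_x + (2)·v_y = 0,
  so v ∝ (b, λ_1 - a) = (2, 1) = u.
  ||u|| = √((2)² + (1)²) = √(5) ≈ 2.2361,
  v_1 = u/||u|| ≈ (0.8944, 0.4472) (||v_1|| = 1).

λ_1 = 7,  λ_2 = 2;  v_1 ≈ (0.8944, 0.4472)


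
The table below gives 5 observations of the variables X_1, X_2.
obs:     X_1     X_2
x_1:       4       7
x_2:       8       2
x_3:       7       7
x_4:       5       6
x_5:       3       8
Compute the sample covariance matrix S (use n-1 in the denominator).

Step 1 — column means:
  mean(X_1) = (4 + 8 + 7 + 5 + 3) / 5 = 27/5 = 5.4
  mean(X_2) = (7 + 2 + 7 + 6 + 8) / 5 = 30/5 = 6

Step 2 — sample covariance S[i,j] = (1/(n-1)) · Σ_k (x_{k,i} - mean_i) · (x_{k,j} - mean_j), with n-1 = 4.
  S[X_1,X_1] = ((-1.4)·(-1.4) + (2.6)·(2.6) + (1.6)·(1.6) + (-0.4)·(-0.4) + (-2.4)·(-2.4)) / 4 = 17.2/4 = 4.3
  S[X_1,X_2] = ((-1.4)·(1) + (2.6)·(-4) + (1.6)·(1) + (-0.4)·(0) + (-2.4)·(2)) / 4 = -15/4 = -3.75
  S[X_2,X_2] = ((1)·(1) + (-4)·(-4) + (1)·(1) + (0)·(0) + (2)·(2)) / 4 = 22/4 = 5.5

S is symmetric (S[j,i] = S[i,j]). Assembling:

S = [[4.3, -3.75],
 [-3.75, 5.5]]


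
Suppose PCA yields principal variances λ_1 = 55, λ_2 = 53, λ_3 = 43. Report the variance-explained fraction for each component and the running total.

Step 1 — total variance = trace(Sigma) = Σ λ_i = 55 + 53 + 43 = 151.

Step 2 — fraction explained by component i = λ_i / Σ λ:
  PC1: 55/151 = 0.3642
  PC2: 53/151 = 0.351
  PC3: 43/151 = 0.2848

Step 3 — cumulative fraction after k components = (λ_1 + ... + λ_k) / Σ λ:
  k = 1: 55/151 = 0.3642
  k = 2: (55 + 53)/151 = 108/151 = 0.7152
  k = 3: (55 + 53 + 43)/151 = 151/151 = 1

Summary (fraction, with percent):

explained: PC1 0.3642 (36.42%), PC2 0.351 (35.1%), PC3 0.2848 (28.48%);  cumulative: 0.3642, 0.7152, 1


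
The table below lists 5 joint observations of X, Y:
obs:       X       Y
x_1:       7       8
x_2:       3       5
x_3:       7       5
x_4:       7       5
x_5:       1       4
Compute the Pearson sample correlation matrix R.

Step 1 — column means:
  mean(X) = (7 + 3 + 7 + 7 + 1) / 5 = 25/5 = 5
  mean(Y) = (8 + 5 + 5 + 5 + 4) / 5 = 27/5 = 5.4

Step 2 — sample variances and covariances s[i,j] = (1/(n-1)) · Σ_k (x_{k,i} - mean_i) · (x_{k,j} - mean_j), with n-1 = 4:
  s[X,X] = ((2)·(2) + (-2)·(-2) + (2)·(2) + (2)·(2) + (-4)·(-4)) / 4 = 32/4 = 8
  s[X,Y] = ((2)·(2.6) + (-2)·(-0.4) + (2)·(-0.4) + (2)·(-0.4) + (-4)·(-1.4)) / 4 = 10/4 = 2.5
  s[Y,Y] = ((2.6)·(2.6) + (-0.4)·(-0.4) + (-0.4)·(-0.4) + (-0.4)·(-0.4) + (-1.4)·(-1.4)) / 4 = 9.2/4 = 2.3
  Sample standard deviations s_i = √(s[i,i]):
  s(X) = √(8) = 2.8284
  s(Y) = √(2.3) = 1.5166

Step 3 — r_{ij} = s_{ij} / (s_i · s_j):
  r[X,X] = 1 (diagonal).
  r[X,Y] = 2.5 / (2.8284 · 1.5166) = 2.5 / 4.2895 = 0.5828
  r[Y,Y] = 1 (diagonal).

R is symmetric with unit diagonal. Assembling:

R = [[1, 0.5828],
 [0.5828, 1]]


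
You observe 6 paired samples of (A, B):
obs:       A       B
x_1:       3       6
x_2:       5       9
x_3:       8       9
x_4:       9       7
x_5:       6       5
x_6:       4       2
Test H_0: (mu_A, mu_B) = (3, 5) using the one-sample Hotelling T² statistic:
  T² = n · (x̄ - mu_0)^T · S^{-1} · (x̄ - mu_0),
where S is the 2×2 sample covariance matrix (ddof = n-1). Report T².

Step 1 — sample mean vector:
  mean(A) = (3 + 5 + 8 + 9 + 6 + 4) / 6 = 35/6 = 5.8333
  mean(B) = (6 + 9 + 9 + 7 + 5 + 2) / 6 = 38/6 = 6.3333
  x̄ = (5.8333, 6.3333),  deviation x̄ - mu_0 = (5.8333, 6.3333) - (3, 5) = (2.8333, 1.3333).

Step 2 — sample covariance matrix, S[i,j] = (1/(n-1)) · Σ_k (x_{k,i} - mean_i) · (x_{k,j} - mean_j), divisor n-1 = 5:
  S[A,A] = ((-2.8333)·(-2.8333) + (-0.8333)·(-0.8333) + (2.1667)·(2.1667) + (3.1667)·(3.1667) + (0.1667)·(0.1667) + (-1.8333)·(-1.8333)) / 5 = 26.8333/5 = 5.3667
  S[A,B] = ((-2.8333)·(-0.3333) + (-0.8333)·(2.6667) + (2.1667)·(2.6667) + (3.1667)·(0.6667) + (0.1667)·(-1.3333) + (-1.8333)·(-4.3333)) / 5 = 14.3333/5 = 2.8667
  S[B,B] = ((-0.3333)·(-0.3333) + (2.6667)·(2.6667) + (2.6667)·(2.6667) + (0.6667)·(0.6667) + (-1.3333)·(-1.3333) + (-4.3333)·(-4.3333)) / 5 = 35.3333/5 = 7.0667
  S = [[5.3667, 2.8667],
 [2.8667, 7.0667]].

Step 3 — invert S. det(S) = 5.3667·7.0667 - (2.8667)² = 29.7067.
  S^{-1} = (1/det) · [[d, -b], [-b, a]] = [[0.2379, -0.0965],
 [-0.0965, 0.1807]].

Step 4 — quadratic form (x̄ - mu_0)^T · S^{-1} · (x̄ - mu_0):
  S^{-1} · (x̄ - mu_0) = (0.5453, -0.0325),
  (x̄ - mu_0)^T · [...] = (2.8333)·(0.5453) + (1.3333)·(-0.0325) = 1.5017.

Step 5 — scale by n: T² = 6 · 1.5017 = 9.0103.

T² ≈ 9.0103


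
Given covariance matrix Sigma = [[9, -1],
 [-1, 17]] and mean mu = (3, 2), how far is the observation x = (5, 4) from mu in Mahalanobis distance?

Step 1 — centre the observation: (x - mu) = (2, 2).

Step 2 — invert Sigma. det(Sigma) = 9·17 - (-1)² = 152.
  Sigma^{-1} = (1/det) · [[d, -b], [-b, a]] = [[0.1118, 0.0066],
 [0.0066, 0.0592]].

Step 3 — form the quadratic (x - mu)^T · Sigma^{-1} · (x - mu):
  Sigma^{-1} · (x - mu) = (0.2368, 0.1316).
  (x - mu)^T · [Sigma^{-1} · (x - mu)] = (2)·(0.2368) + (2)·(0.1316) = 0.7368.

Step 4 — take square root: d = √(0.7368) ≈ 0.8584.

d(x, mu) = √(0.7368) ≈ 0.8584


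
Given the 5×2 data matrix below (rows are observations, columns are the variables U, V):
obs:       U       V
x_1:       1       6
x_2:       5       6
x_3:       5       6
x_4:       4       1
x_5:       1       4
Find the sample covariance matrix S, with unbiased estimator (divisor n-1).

Step 1 — column means:
  mean(U) = (1 + 5 + 5 + 4 + 1) / 5 = 16/5 = 3.2
  mean(V) = (6 + 6 + 6 + 1 + 4) / 5 = 23/5 = 4.6

Step 2 — sample covariance S[i,j] = (1/(n-1)) · Σ_k (x_{k,i} - mean_i) · (x_{k,j} - mean_j), with n-1 = 4.
  S[U,U] = ((-2.2)·(-2.2) + (1.8)·(1.8) + (1.8)·(1.8) + (0.8)·(0.8) + (-2.2)·(-2.2)) / 4 = 16.8/4 = 4.2
  S[U,V] = ((-2.2)·(1.4) + (1.8)·(1.4) + (1.8)·(1.4) + (0.8)·(-3.6) + (-2.2)·(-0.6)) / 4 = 0.4/4 = 0.1
  S[V,V] = ((1.4)·(1.4) + (1.4)·(1.4) + (1.4)·(1.4) + (-3.6)·(-3.6) + (-0.6)·(-0.6)) / 4 = 19.2/4 = 4.8

S is symmetric (S[j,i] = S[i,j]). Assembling:

S = [[4.2, 0.1],
 [0.1, 4.8]]


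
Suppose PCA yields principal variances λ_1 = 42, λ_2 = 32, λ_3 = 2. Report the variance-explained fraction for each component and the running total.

Step 1 — total variance = trace(Sigma) = Σ λ_i = 42 + 32 + 2 = 76.

Step 2 — fraction explained by component i = λ_i / Σ λ:
  PC1: 42/76 = 0.5526
  PC2: 32/76 = 0.4211
  PC3: 2/76 = 0.0263

Step 3 — cumulative fraction after k components = (λ_1 + ... + λ_k) / Σ λ:
  k = 1: 42/76 = 0.5526
  k = 2: (42 + 32)/76 = 74/76 = 0.9737
  k = 3: (42 + 32 + 2)/76 = 76/76 = 1

Summary (fraction, with percent):

explained: PC1 0.5526 (55.26%), PC2 0.4211 (42.11%), PC3 0.0263 (2.63%);  cumulative: 0.5526, 0.9737, 1


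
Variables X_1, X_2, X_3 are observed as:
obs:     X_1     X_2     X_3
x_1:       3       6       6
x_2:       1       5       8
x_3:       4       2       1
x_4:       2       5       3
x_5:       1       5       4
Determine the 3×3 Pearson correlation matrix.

Step 1 — column means:
  mean(X_1) = (3 + 1 + 4 + 2 + 1) / 5 = 11/5 = 2.2
  mean(X_2) = (6 + 5 + 2 + 5 + 5) / 5 = 23/5 = 4.6
  mean(X_3) = (6 + 8 + 1 + 3 + 4) / 5 = 22/5 = 4.4

Step 2 — sample variances and covariances s[i,j] = (1/(n-1)) · Σ_k (x_{k,i} - mean_i) · (x_{k,j} - mean_j), with n-1 = 4:
  s[X_1,X_1] = ((0.8)·(0.8) + (-1.2)·(-1.2) + (1.8)·(1.8) + (-0.2)·(-0.2) + (-1.2)·(-1.2)) / 4 = 6.8/4 = 1.7
  s[X_1,X_2] = ((0.8)·(1.4) + (-1.2)·(0.4) + (1.8)·(-2.6) + (-0.2)·(0.4) + (-1.2)·(0.4)) / 4 = -4.6/4 = -1.15
  s[X_1,X_3] = ((0.8)·(1.6) + (-1.2)·(3.6) + (1.8)·(-3.4) + (-0.2)·(-1.4) + (-1.2)·(-0.4)) / 4 = -8.4/4 = -2.1
  s[X_2,X_2] = ((1.4)·(1.4) + (0.4)·(0.4) + (-2.6)·(-2.6) + (0.4)·(0.4) + (0.4)·(0.4)) / 4 = 9.2/4 = 2.3
  s[X_2,X_3] = ((1.4)·(1.6) + (0.4)·(3.6) + (-2.6)·(-3.4) + (0.4)·(-1.4) + (0.4)·(-0.4)) / 4 = 11.8/4 = 2.95
  s[X_3,X_3] = ((1.6)·(1.6) + (3.6)·(3.6) + (-3.4)·(-3.4) + (-1.4)·(-1.4) + (-0.4)·(-0.4)) / 4 = 29.2/4 = 7.3
  Sample standard deviations s_i = √(s[i,i]):
  s(X_1) = √(1.7) = 1.3038
  s(X_2) = √(2.3) = 1.5166
  s(X_3) = √(7.3) = 2.7019

Step 3 — r_{ij} = s_{ij} / (s_i · s_j):
  r[X_1,X_1] = 1 (diagonal).
  r[X_1,X_2] = -1.15 / (1.3038 · 1.5166) = -1.15 / 1.9774 = -0.5816
  r[X_1,X_3] = -2.1 / (1.3038 · 2.7019) = -2.1 / 3.5228 = -0.5961
  r[X_2,X_2] = 1 (diagonal).
  r[X_2,X_3] = 2.95 / (1.5166 · 2.7019) = 2.95 / 4.0976 = 0.7199
  r[X_3,X_3] = 1 (diagonal).

R is symmetric with unit diagonal. Assembling:

R = [[1, -0.5816, -0.5961],
 [-0.5816, 1, 0.7199],
 [-0.5961, 0.7199, 1]]


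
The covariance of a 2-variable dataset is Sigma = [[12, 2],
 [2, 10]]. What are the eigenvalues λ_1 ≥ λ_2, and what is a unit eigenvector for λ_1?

Step 1 — characteristic polynomial of 2×2 Sigma:
  det(Sigma - λI) = λ² - trace · λ + det = 0.
  trace = 12 + 10 = 22, det = 12·10 - (2)² = 116.
Step 2 — discriminant:
  Δ = trace² - 4·det = 484 - 464 = 20.
Step 3 — eigenvalues:
  λ = (trace ± √Δ)/2 = (22 ± 4.4721)/2,
  λ_1 = 13.2361,  λ_2 = 8.7639.

Step 4 — unit eigenvector for λ_1: solve (Sigma - λ_1 I)v = 0. First row:
  (12 - 13.2361)·v_x + (2)·v_y = 0, i.e. (-1.2361)·v_x + (2)·v_y = 0,
  so v ∝ (b, λ_1 - a) = (2, 1.2361) = u.
  ||u|| = √((2)² + (1.2361)²) = √(5.5279) ≈ 2.3511,
  v_1 = u/||u|| ≈ (0.8507, 0.5257) (||v_1|| = 1).

λ_1 = 13.2361,  λ_2 = 8.7639;  v_1 ≈ (0.8507, 0.5257)


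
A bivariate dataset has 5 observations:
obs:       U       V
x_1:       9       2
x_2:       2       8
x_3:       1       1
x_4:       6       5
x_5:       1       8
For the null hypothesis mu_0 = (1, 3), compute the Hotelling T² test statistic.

Step 1 — sample mean vector:
  mean(U) = (9 + 2 + 1 + 6 + 1) / 5 = 19/5 = 3.8
  mean(V) = (2 + 8 + 1 + 5 + 8) / 5 = 24/5 = 4.8
  x̄ = (3.8, 4.8),  deviation x̄ - mu_0 = (3.8, 4.8) - (1, 3) = (2.8, 1.8).

Step 2 — sample covariance matrix, S[i,j] = (1/(n-1)) · Σ_k (x_{k,i} - mean_i) · (x_{k,j} - mean_j), divisor n-1 = 4:
  S[U,U] = ((5.2)·(5.2) + (-1.8)·(-1.8) + (-2.8)·(-2.8) + (2.2)·(2.2) + (-2.8)·(-2.8)) / 4 = 50.8/4 = 12.7
  S[U,V] = ((5.2)·(-2.8) + (-1.8)·(3.2) + (-2.8)·(-3.8) + (2.2)·(0.2) + (-2.8)·(3.2)) / 4 = -18.2/4 = -4.55
  S[V,V] = ((-2.8)·(-2.8) + (3.2)·(3.2) + (-3.8)·(-3.8) + (0.2)·(0.2) + (3.2)·(3.2)) / 4 = 42.8/4 = 10.7
  S = [[12.7, -4.55],
 [-4.55, 10.7]].

Step 3 — invert S. det(S) = 12.7·10.7 - (-4.55)² = 115.1875.
  S^{-1} = (1/det) · [[d, -b], [-b, a]] = [[0.0929, 0.0395],
 [0.0395, 0.1103]].

Step 4 — quadratic form (x̄ - mu_0)^T · S^{-1} · (x̄ - mu_0):
  S^{-1} · (x̄ - mu_0) = (0.3312, 0.3091),
  (x̄ - mu_0)^T · [...] = (2.8)·(0.3312) + (1.8)·(0.3091) = 1.4837.

Step 5 — scale by n: T² = 5 · 1.4837 = 7.4183.

T² ≈ 7.4183


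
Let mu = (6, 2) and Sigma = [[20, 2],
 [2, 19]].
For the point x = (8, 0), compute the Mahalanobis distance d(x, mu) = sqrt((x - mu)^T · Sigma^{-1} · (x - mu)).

Step 1 — centre the observation: (x - mu) = (2, -2).

Step 2 — invert Sigma. det(Sigma) = 20·19 - (2)² = 376.
  Sigma^{-1} = (1/det) · [[d, -b], [-b, a]] = [[0.0505, -0.0053],
 [-0.0053, 0.0532]].

Step 3 — form the quadratic (x - mu)^T · Sigma^{-1} · (x - mu):
  Sigma^{-1} · (x - mu) = (0.1117, -0.117).
  (x - mu)^T · [Sigma^{-1} · (x - mu)] = (2)·(0.1117) + (-2)·(-0.117) = 0.4574.

Step 4 — take square root: d = √(0.4574) ≈ 0.6763.

d(x, mu) = √(0.4574) ≈ 0.6763


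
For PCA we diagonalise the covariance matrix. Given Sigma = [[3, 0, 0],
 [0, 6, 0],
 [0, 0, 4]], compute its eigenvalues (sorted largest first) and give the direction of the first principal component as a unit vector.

Step 1 — characteristic polynomial p(λ) = det(λI - Sigma) = λ³ - tr·λ² + c_1·λ - det, where tr = trace, c_1 = sum of the principal 2×2 minors, det = det(Sigma):
  tr = 3 + 6 + 4 = 13,
  c_1 = (3·6 - (0)²) + (3·4 - (0)²) + (6·4 - (0)²) = 18 + 12 + 24 = 54,
  det = 3·(6·4 - (0)²) - (0)·((0)·4 - (0)·(0)) + (0)·((0)·(0) - 6·(0)) = 3·(24) - (0)·(0) + (0)·(0) = 72.
  So p(λ) = λ³ - 13λ² + 54λ - 72.
Step 2 — look for an integer root (rational root theorem: any rational root is an integer divisor of 72). Testing λ = 3:
  p(3) = 27 - 117 + 162 - 72 = 0  ✓
  Dividing out (λ - 3): p(λ) = (λ - 3)(λ² - 10λ + 24).
Step 3 — remaining eigenvalues from the quadratic λ² - 10λ + 24 = 0:
  Δ = 10² - 4·24 = 100 - 96 = 4,  λ = (10 ± √4)/2 = (10 ± 2)/2 = 6 or 4.
  Sorted: λ_1 = 6,  λ_2 = 4,  λ_3 = 3  (check: sum = 13 = tr ✓).

Step 4 — unit eigenvector for λ_1 = 6: v spans the null space of (Sigma - λ_1 I), whose rows are
  r_1 = (-3, 0, 0),  r_2 = (0, 0, 0),  r_3 = (0, 0, -2).
  v is orthogonal to every row, so take v ∝ r_1 × r_3 = ((0)·(-2) - (0)·(0), (0)·(0) - (-3)·(-2), (-3)·(0) - (0)·(0)) = (0, -6, 0).
  Rescale (divide by 6; multiply by -1 so the first nonzero entry is positive): u = (0, 1, 0).
  ||u|| = √((0)² + (1)² + (0)²) = √(1) = 1,  v_1 = u/||u|| ≈ (0, 1, 0) (||v_1|| = 1).

λ_1 = 6,  λ_2 = 4,  λ_3 = 3;  v_1 ≈ (0, 1, 0)
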